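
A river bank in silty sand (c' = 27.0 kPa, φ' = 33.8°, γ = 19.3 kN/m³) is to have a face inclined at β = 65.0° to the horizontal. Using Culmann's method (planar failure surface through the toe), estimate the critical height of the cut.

Culmann's analysis gives the critical failure plane at α_cr = (β + φ')/2 = (65.0 + 33.8)/2 = 49.4°, and the critical height
H_c = (4c'/γ) · sinβ cosφ' / [1 − cos(β − φ')]
    = (4·27.0/19.3) · sin65.0°·cos33.8° / [1 − cos(31.2°)]
    = 5.596 · 0.9063·0.8310 / [1 − 0.8554]
    = 5.596 · 0.7531 / 0.1446
    = 29.14 m

H_c = 29.14 m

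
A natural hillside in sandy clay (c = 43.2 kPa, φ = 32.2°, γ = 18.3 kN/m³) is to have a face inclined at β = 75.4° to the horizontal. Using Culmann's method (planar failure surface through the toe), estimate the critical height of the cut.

H_c = 28.53 m

Culmann's analysis gives the critical failure plane at α_cr = (β + φ)/2 = (75.4 + 32.2)/2 = 53.8°, and the critical height
H_c = (4c/γ) · sinβ cosφ / [1 − cos(β − φ)]
    = (4·43.2/18.3) · sin75.4°·cos32.2° / [1 − cos(43.2°)]
    = 9.443 · 0.9677·0.8462 / [1 − 0.7290]
    = 9.443 · 0.8189 / 0.2710
    = 28.53 m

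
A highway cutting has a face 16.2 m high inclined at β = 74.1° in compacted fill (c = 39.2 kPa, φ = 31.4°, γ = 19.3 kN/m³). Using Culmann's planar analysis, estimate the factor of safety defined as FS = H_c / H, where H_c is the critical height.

FS = 1.55

H_c = (4c/γ) · sinβ cosφ / [1 − cos(β − φ)]
    = (4·39.2/19.3) · sin74.1°·cos31.4° / [1 − cos42.7°]
    = 8.124 · 0.8209 / 0.2651 = 25.16 m
FS = H_c / H = 25.16 / 16.2 = 1.553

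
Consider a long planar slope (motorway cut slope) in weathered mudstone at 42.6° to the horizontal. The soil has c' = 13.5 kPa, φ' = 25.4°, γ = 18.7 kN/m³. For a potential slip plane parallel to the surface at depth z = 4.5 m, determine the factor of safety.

For an infinite slope with a slip plane parallel to the surface (no pore pressure): FS = [c' + γz cos²β tanφ'] / [γz sinβ cosβ].
γz = 18.7·4.5 = 84.15 kN/m²
Numerator = 13.5 + 84.15·cos²42.6°·tan25.4° = 13.5 + 84.15·0.5418·0.4748 = 35.150 kPa
Denominator = 84.15·sin42.6°·cos42.6° = 84.15·0.6769·0.7361 = 41.927 kPa
FS = 35.150 / 41.927 = 0.838

FS = 0.84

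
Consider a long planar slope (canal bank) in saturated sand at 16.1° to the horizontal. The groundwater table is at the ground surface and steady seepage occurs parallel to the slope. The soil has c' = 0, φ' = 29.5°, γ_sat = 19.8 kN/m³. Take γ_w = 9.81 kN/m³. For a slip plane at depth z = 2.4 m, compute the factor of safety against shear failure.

FS = 0.99

With seepage parallel to the slope and the water table at the surface, the effective normal stress on the slip plane uses the buoyant unit weight γ' = γ_sat − γ_w while the driving shear stress uses γ_sat:
FS = [c' + γ' z cos²β tanφ'] / [γ_sat z sinβ cosβ]
(For c' = 0 this reduces to FS = (γ'/γ_sat)·tanφ'/tanβ.)
γ' = 19.8 − 9.81 = 9.99 kN/m³
Numerator = 0.0 + 9.99·2.4·cos²16.1°·tan29.5° = 0.0 + 9.99·2.4·0.9231·0.5658 = 12.522 kPa
Denominator = 19.8·2.4·sin16.1°·cos16.1° = 19.8·2.4·0.2773·0.9608 = 12.661 kPa
FS = 12.522 / 12.661 = 0.989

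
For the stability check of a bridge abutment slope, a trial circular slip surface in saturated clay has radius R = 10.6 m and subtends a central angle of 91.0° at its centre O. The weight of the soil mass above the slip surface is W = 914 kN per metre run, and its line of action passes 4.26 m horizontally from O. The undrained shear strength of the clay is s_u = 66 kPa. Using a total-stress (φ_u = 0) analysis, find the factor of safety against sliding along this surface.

FS = 3.02

Taking moments about the centre O, the resisting moment is provided by the undrained shear strength acting along the arc:
Arc length L_a = R·θ = 10.6·(91.0°·π/180) = 10.6·1.5882 = 16.84 m
M_R = s_u·L_a·R = 66·16.84·10.6 = 11778.1 kN·m/m
M_D = W·d = 914·4.26 = 3893.6 kN·m/m
FS = M_R / M_D = 11778.1 / 3893.6 = 3.025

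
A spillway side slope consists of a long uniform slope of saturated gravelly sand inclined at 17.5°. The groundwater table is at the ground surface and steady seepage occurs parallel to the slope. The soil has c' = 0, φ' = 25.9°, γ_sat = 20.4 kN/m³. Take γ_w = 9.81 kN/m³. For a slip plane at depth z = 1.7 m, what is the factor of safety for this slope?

With seepage parallel to the slope and the water table at the surface, the effective normal stress on the slip plane uses the buoyant unit weight γ' = γ_sat − γ_w while the driving shear stress uses γ_sat:
FS = [c' + γ' z cos²β tanφ'] / [γ_sat z sinβ cosβ]
(For c' = 0 this reduces to FS = (γ'/γ_sat)·tanφ'/tanβ.)
γ' = 20.4 − 9.81 = 10.59 kN/m³
Numerator = 0.0 + 10.59·1.7·cos²17.5°·tan25.9° = 0.0 + 10.59·1.7·0.9096·0.4856 = 7.951 kPa
Denominator = 20.4·1.7·sin17.5°·cos17.5° = 20.4·1.7·0.3007·0.9537 = 9.946 kPa
FS = 7.951 / 9.946 = 0.799

FS = 0.80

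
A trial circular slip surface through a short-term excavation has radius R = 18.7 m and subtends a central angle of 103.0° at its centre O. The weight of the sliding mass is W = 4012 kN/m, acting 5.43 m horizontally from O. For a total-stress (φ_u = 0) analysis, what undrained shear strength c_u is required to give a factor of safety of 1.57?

c_u = 54.4 kPa

FS = c_u·L_a·R / (W·d), so c_u = FS·W·d / (L_a·R).
Arc length L_a = R·θ = 18.7·(103.0°·π/180) = 18.7·1.7977 = 33.62 m
c_u = 1.57·4012·5.43 / (33.62·18.7) = 34202.7 / 628.63 = 54.41 kPa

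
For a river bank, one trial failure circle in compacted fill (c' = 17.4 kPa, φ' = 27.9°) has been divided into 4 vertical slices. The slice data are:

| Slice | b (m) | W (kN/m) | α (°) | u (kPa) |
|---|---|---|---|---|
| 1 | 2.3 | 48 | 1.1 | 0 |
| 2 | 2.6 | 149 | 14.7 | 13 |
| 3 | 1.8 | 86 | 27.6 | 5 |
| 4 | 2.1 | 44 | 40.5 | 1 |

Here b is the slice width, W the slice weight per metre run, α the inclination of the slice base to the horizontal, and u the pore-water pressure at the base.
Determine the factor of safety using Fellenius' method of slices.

FS = 2.84

Ordinary method of slices: FS = Σ[c'·Δl_i + (W_i cosα_i − u_i·Δl_i)·tanφ'] / Σ W_i sinα_i, with Δl_i = b_i / cosα_i.
Slice 1: Δl = 2.3/cos1.1° = 2.300 m; N'_1 = 48·cos1.1° − 0·2.300 = 48.0; c'Δl = 40.03; W sinα = 0.9
Slice 2: Δl = 2.6/cos14.7° = 2.688 m; N'_2 = 149·cos14.7° − 13·2.688 = 109.2; c'Δl = 46.77; W sinα = 37.8
Slice 3: Δl = 1.8/cos27.6° = 2.031 m; N'_3 = 86·cos27.6° − 5·2.031 = 66.1; c'Δl = 35.34; W sinα = 39.8
Slice 4: Δl = 2.1/cos40.5° = 2.762 m; N'_4 = 44·cos40.5° − 1·2.762 = 30.7; c'Δl = 48.05; W sinα = 28.6
Σc'Δl = 170.2 kN/m; ΣN' = 253.9 kN/m; ΣW sinα = 107.2 kN/m
Resisting = 170.2 + 253.9·tan27.9° = 170.2 + 134.4 = 304.6 kN/m
FS = 304.6 / 107.2 = 2.843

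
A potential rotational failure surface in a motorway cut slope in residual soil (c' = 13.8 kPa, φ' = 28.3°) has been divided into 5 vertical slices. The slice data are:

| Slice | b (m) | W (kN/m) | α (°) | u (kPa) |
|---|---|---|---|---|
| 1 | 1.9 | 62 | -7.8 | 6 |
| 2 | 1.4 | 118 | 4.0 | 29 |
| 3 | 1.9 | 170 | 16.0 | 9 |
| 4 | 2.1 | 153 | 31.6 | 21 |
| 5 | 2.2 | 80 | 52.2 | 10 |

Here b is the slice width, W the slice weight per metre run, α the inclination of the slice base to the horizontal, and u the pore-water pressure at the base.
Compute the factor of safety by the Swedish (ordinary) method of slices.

Ordinary method of slices: FS = Σ[c'·Δl_i + (W_i cosα_i − u_i·Δl_i)·tanφ'] / Σ W_i sinα_i, with Δl_i = b_i / cosα_i.
Slice 1: Δl = 1.9/cos(-7.8°) = 1.918 m; N'_1 = 62·cos(-7.8°) − 6·1.918 = 49.9; c'Δl = 26.46; W sinα = -8.4
Slice 2: Δl = 1.4/cos4.0° = 1.403 m; N'_2 = 118·cos4.0° − 29·1.403 = 77.0; c'Δl = 19.37; W sinα = 8.2
Slice 3: Δl = 1.9/cos16.0° = 1.977 m; N'_3 = 170·cos16.0° − 9·1.977 = 145.6; c'Δl = 27.28; W sinα = 46.9
Slice 4: Δl = 2.1/cos31.6° = 2.466 m; N'_4 = 153·cos31.6° − 21·2.466 = 78.5; c'Δl = 34.02; W sinα = 80.2
Slice 5: Δl = 2.2/cos52.2° = 3.589 m; N'_5 = 80·cos52.2° − 10·3.589 = 13.1; c'Δl = 49.53; W sinα = 63.2
Σc'Δl = 156.7 kN/m; ΣN' = 364.2 kN/m; ΣW sinα = 190.1 kN/m
Resisting = 156.7 + 364.2·tan28.3° = 156.7 + 196.1 = 352.8 kN/m
FS = 352.8 / 190.1 = 1.856

FS = 1.86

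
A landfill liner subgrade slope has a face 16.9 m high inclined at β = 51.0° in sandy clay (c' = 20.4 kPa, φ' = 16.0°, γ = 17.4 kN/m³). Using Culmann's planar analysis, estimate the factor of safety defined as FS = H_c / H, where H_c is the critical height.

FS = 1.15

H_c = (4c'/γ) · sinβ cosφ' / [1 − cos(β − φ')]
    = (4·20.4/17.4) · sin51.0°·cos16.0° / [1 − cos35.0°]
    = 4.690 · 0.7470 / 0.1808 = 19.37 m
FS = H_c / H = 19.37 / 16.9 = 1.146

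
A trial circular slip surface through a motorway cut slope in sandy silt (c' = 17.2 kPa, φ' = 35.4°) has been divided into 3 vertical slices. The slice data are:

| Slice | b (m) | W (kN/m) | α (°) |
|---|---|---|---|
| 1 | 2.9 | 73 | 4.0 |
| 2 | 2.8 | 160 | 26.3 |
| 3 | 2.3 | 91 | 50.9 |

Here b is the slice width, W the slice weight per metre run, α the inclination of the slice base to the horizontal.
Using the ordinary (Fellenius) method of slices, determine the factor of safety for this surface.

Ordinary method of slices: FS = Σ[c'·Δl_i + (W_i cosα_i)·tanφ'] / Σ W_i sinα_i, with Δl_i = b_i / cosα_i.
Slice 1: Δl = 2.9/cos4.0° = 2.907 m; N'_1 = 73·cos4.0° = 72.8; c'Δl = 50.00; W sinα = 5.1
Slice 2: Δl = 2.8/cos26.3° = 3.123 m; N'_2 = 160·cos26.3° = 143.4; c'Δl = 53.72; W sinα = 70.9
Slice 3: Δl = 2.3/cos50.9° = 3.647 m; N'_3 = 91·cos50.9° = 57.4; c'Δl = 62.73; W sinα = 70.6
Σc'Δl = 166.4 kN/m; ΣN' = 273.7 kN/m; ΣW sinα = 146.6 kN/m
Resisting = 166.4 + 273.7·tan35.4° = 166.4 + 194.5 = 360.9 kN/m
FS = 360.9 / 146.6 = 2.462

FS = 2.46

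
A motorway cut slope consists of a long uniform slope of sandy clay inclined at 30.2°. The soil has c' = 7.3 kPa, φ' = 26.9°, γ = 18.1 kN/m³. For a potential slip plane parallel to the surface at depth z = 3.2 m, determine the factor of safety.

FS = 1.16

For an infinite slope with a slip plane parallel to the surface (no pore pressure): FS = [c' + γz cos²β tanφ'] / [γz sinβ cosβ].
γz = 18.1·3.2 = 57.92 kN/m²
Numerator = 7.3 + 57.92·cos²30.2°·tan26.9° = 7.3 + 57.92·0.7470·0.5073 = 29.249 kPa
Denominator = 57.92·sin30.2°·cos30.2° = 57.92·0.5030·0.8643 = 25.181 kPa
FS = 29.249 / 25.181 = 1.162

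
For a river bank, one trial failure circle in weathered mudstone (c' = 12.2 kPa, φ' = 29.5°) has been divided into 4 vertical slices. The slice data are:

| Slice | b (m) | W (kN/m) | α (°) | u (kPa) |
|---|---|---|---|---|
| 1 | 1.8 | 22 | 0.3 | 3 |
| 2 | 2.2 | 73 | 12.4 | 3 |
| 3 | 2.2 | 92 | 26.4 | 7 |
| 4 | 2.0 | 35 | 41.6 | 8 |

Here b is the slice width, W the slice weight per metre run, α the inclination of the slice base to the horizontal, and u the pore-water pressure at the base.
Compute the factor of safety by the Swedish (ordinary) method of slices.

FS = 2.47

Ordinary method of slices: FS = Σ[c'·Δl_i + (W_i cosα_i − u_i·Δl_i)·tanφ'] / Σ W_i sinα_i, with Δl_i = b_i / cosα_i.
Slice 1: Δl = 1.8/cos0.3° = 1.800 m; N'_1 = 22·cos0.3° − 3·1.800 = 16.6; c'Δl = 21.96; W sinα = 0.1
Slice 2: Δl = 2.2/cos12.4° = 2.253 m; N'_2 = 73·cos12.4° − 3·2.253 = 64.5; c'Δl = 27.48; W sinα = 15.7
Slice 3: Δl = 2.2/cos26.4° = 2.456 m; N'_3 = 92·cos26.4° − 7·2.456 = 65.2; c'Δl = 29.96; W sinα = 40.9
Slice 4: Δl = 2.0/cos41.6° = 2.675 m; N'_4 = 35·cos41.6° − 8·2.675 = 4.8; c'Δl = 32.63; W sinα = 23.2
Σc'Δl = 112.0 kN/m; ΣN' = 151.1 kN/m; ΣW sinα = 79.9 kN/m
Resisting = 112.0 + 151.1·tan29.5° = 112.0 + 85.5 = 197.5 kN/m
FS = 197.5 / 79.9 = 2.471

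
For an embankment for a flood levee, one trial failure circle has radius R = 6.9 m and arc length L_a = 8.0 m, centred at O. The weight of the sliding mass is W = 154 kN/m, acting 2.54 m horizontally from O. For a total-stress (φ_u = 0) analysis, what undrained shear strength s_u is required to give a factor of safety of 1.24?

s_u = 8.8 kPa

FS = s_u·L_a·R / (W·d), so s_u = FS·W·d / (L_a·R).
s_u = 1.24·154·2.54 / (8.00·6.9) = 485.0 / 55.20 = 8.79 kPa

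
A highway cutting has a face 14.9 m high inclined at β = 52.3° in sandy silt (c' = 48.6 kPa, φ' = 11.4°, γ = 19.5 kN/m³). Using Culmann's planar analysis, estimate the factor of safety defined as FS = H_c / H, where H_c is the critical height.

H_c = (4c'/γ) · sinβ cosφ' / [1 − cos(β − φ')]
    = (4·48.6/19.5) · sin52.3°·cos11.4° / [1 − cos40.9°]
    = 9.969 · 0.7756 / 0.2441 = 31.67 m
FS = H_c / H = 31.67 / 14.9 = 2.126

FS = 2.13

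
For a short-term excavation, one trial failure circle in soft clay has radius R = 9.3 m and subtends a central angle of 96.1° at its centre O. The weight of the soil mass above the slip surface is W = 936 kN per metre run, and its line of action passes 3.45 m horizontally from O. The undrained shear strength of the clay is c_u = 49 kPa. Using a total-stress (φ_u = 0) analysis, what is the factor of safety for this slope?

Taking moments about the centre O, the resisting moment is provided by the undrained shear strength acting along the arc:
Arc length L_a = R·θ = 9.3·(96.1°·π/180) = 9.3·1.6773 = 15.60 m
M_R = c_u·L_a·R = 49·15.60·9.3 = 7108.3 kN·m/m
M_D = W·d = 936·3.45 = 3229.2 kN·m/m
FS = M_R / M_D = 7108.3 / 3229.2 = 2.201

FS = 2.20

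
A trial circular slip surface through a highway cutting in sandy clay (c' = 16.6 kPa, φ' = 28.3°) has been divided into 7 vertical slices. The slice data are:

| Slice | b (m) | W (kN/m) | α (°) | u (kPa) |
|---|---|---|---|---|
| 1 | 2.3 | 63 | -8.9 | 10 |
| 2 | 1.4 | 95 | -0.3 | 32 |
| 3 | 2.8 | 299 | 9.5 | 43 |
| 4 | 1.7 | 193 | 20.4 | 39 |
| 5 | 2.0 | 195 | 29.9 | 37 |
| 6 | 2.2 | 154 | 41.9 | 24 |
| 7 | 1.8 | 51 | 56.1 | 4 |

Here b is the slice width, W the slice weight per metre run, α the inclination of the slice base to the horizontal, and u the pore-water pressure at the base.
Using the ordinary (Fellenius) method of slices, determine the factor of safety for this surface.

FS = 1.60

Ordinary method of slices: FS = Σ[c'·Δl_i + (W_i cosα_i − u_i·Δl_i)·tanφ'] / Σ W_i sinα_i, with Δl_i = b_i / cosα_i.
Slice 1: Δl = 2.3/cos(-8.9°) = 2.328 m; N'_1 = 63·cos(-8.9°) − 10·2.328 = 39.0; c'Δl = 38.65; W sinα = -9.7
Slice 2: Δl = 1.4/cos(-0.3°) = 1.400 m; N'_2 = 95·cos(-0.3°) − 32·1.400 = 50.2; c'Δl = 23.24; W sinα = -0.5
Slice 3: Δl = 2.8/cos9.5° = 2.839 m; N'_3 = 299·cos9.5° − 43·2.839 = 172.8; c'Δl = 47.13; W sinα = 49.3
Slice 4: Δl = 1.7/cos20.4° = 1.814 m; N'_4 = 193·cos20.4° − 39·1.814 = 110.2; c'Δl = 30.11; W sinα = 67.3
Slice 5: Δl = 2.0/cos29.9° = 2.307 m; N'_5 = 195·cos29.9° − 37·2.307 = 83.7; c'Δl = 38.30; W sinα = 97.2
Slice 6: Δl = 2.2/cos41.9° = 2.956 m; N'_6 = 154·cos41.9° − 24·2.956 = 43.7; c'Δl = 49.07; W sinα = 102.8
Slice 7: Δl = 1.8/cos56.1° = 3.227 m; N'_7 = 51·cos56.1° − 4·3.227 = 15.5; c'Δl = 53.57; W sinα = 42.3
Σc'Δl = 280.1 kN/m; ΣN' = 515.0 kN/m; ΣW sinα = 348.8 kN/m
Resisting = 280.1 + 515.0·tan28.3° = 280.1 + 277.3 = 557.4 kN/m
FS = 557.4 / 348.8 = 1.598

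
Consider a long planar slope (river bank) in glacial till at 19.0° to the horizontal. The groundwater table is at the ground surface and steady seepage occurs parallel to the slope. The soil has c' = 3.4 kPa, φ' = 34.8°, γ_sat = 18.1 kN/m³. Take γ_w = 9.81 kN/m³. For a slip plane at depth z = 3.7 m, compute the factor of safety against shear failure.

FS = 1.09

With seepage parallel to the slope and the water table at the surface, the effective normal stress on the slip plane uses the buoyant unit weight γ' = γ_sat − γ_w while the driving shear stress uses γ_sat:
FS = [c' + γ' z cos²β tanφ'] / [γ_sat z sinβ cosβ]
γ' = 18.1 − 9.81 = 8.29 kN/m³
Numerator = 3.4 + 8.29·3.7·cos²19.0°·tan34.8° = 3.4 + 8.29·3.7·0.8940·0.6950 = 22.459 kPa
Denominator = 18.1·3.7·sin19.0°·cos19.0° = 18.1·3.7·0.3256·0.9455 = 20.615 kPa
FS = 22.459 / 20.615 = 1.089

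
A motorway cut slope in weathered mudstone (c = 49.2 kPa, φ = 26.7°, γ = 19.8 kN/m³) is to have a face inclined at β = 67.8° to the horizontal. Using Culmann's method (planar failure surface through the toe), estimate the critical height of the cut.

H_c = 33.36 m

Culmann's analysis gives the critical failure plane at α_cr = (β + φ)/2 = (67.8 + 26.7)/2 = 47.2°, and the critical height
H_c = (4c/γ) · sinβ cosφ / [1 − cos(β − φ)]
    = (4·49.2/19.8) · sin67.8°·cos26.7° / [1 − cos(41.1°)]
    = 9.939 · 0.9259·0.8934 / [1 − 0.7536]
    = 9.939 · 0.8271 / 0.2464
    = 33.36 m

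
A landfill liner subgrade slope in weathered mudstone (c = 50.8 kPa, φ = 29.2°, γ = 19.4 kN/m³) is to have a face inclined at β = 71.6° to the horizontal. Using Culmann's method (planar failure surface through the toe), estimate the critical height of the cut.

Culmann's analysis gives the critical failure plane at α_cr = (β + φ)/2 = (71.6 + 29.2)/2 = 50.4°, and the critical height
H_c = (4c/γ) · sinβ cosφ / [1 − cos(β − φ)]
    = (4·50.8/19.4) · sin71.6°·cos29.2° / [1 − cos(42.4°)]
    = 10.474 · 0.9489·0.8729 / [1 − 0.7385]
    = 10.474 · 0.8283 / 0.2615
    = 33.17 m

H_c = 33.17 m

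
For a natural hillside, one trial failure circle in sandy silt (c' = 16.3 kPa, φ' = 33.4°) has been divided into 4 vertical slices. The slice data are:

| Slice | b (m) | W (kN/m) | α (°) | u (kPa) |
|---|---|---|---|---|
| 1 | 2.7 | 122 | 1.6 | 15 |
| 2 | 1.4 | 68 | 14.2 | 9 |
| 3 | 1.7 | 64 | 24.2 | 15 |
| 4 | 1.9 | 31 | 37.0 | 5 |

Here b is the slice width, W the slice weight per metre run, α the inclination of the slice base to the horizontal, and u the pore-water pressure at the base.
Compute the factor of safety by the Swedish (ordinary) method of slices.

FS = 3.91

Ordinary method of slices: FS = Σ[c'·Δl_i + (W_i cosα_i − u_i·Δl_i)·tanφ'] / Σ W_i sinα_i, with Δl_i = b_i / cosα_i.
Slice 1: Δl = 2.7/cos1.6° = 2.701 m; N'_1 = 122·cos1.6° − 15·2.701 = 81.4; c'Δl = 44.03; W sinα = 3.4
Slice 2: Δl = 1.4/cos14.2° = 1.444 m; N'_2 = 68·cos14.2° − 9·1.444 = 52.9; c'Δl = 23.54; W sinα = 16.7
Slice 3: Δl = 1.7/cos24.2° = 1.864 m; N'_3 = 64·cos24.2° − 15·1.864 = 30.4; c'Δl = 30.38; W sinα = 26.2
Slice 4: Δl = 1.9/cos37.0° = 2.379 m; N'_4 = 31·cos37.0° − 5·2.379 = 12.9; c'Δl = 38.78; W sinα = 18.7
Σc'Δl = 136.7 kN/m; ΣN' = 177.6 kN/m; ΣW sinα = 65.0 kN/m
Resisting = 136.7 + 177.6·tan33.4° = 136.7 + 117.1 = 253.9 kN/m
FS = 253.9 / 65.0 = 3.907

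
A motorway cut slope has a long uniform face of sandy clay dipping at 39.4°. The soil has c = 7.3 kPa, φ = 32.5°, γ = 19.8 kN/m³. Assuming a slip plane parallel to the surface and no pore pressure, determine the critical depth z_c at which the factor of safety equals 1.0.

Setting FS = 1.00 in FS = [c + γz cos²β tanφ] / [γz sinβ cosβ] and solving for z:
z = c / [γ cosβ (FS·sinβ − cosβ·tanφ)]
  = 7.3 / [19.8·cos39.4°·(1.00·sin39.4° − cos39.4°·tan32.5°)]
  = 7.3 / [19.8·0.7727·(1.00·0.6347 − 0.7727·0.6371)]
  = 7.3 / 2.1794 = 3.350 m

z_c = 3.35 m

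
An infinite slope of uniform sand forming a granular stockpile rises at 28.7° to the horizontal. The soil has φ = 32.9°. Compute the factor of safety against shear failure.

FS = 1.18

For a dry cohesionless infinite slope the factor of safety is FS = tanφ / tanβ.
FS = tan32.9° / tan28.7° = 0.6469 / 0.5475 = 1.182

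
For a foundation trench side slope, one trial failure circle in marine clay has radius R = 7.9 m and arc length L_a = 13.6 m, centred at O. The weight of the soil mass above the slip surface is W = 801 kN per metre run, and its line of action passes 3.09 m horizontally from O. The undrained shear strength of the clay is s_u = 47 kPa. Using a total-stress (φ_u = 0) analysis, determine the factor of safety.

FS = 2.04

Taking moments about the centre O, the resisting moment is provided by the undrained shear strength acting along the arc:
M_R = s_u·L_a·R = 47·13.60·7.9 = 5049.7 kN·m/m
M_D = W·d = 801·3.09 = 2475.1 kN·m/m
FS = M_R / M_D = 5049.7 / 2475.1 = 2.040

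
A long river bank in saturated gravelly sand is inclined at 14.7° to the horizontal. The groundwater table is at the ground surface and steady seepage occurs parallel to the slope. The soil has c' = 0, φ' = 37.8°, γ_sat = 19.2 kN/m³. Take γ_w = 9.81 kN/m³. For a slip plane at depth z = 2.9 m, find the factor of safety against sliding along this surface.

With seepage parallel to the slope and the water table at the surface, the effective normal stress on the slip plane uses the buoyant unit weight γ' = γ_sat − γ_w while the driving shear stress uses γ_sat:
FS = [c' + γ' z cos²β tanφ'] / [γ_sat z sinβ cosβ]
(For c' = 0 this reduces to FS = (γ'/γ_sat)·tanφ'/tanβ.)
γ' = 19.2 − 9.81 = 9.39 kN/m³
Numerator = 0.0 + 9.39·2.9·cos²14.7°·tan37.8° = 0.0 + 9.39·2.9·0.9356·0.7757 = 19.762 kPa
Denominator = 19.2·2.9·sin14.7°·cos14.7° = 19.2·2.9·0.2538·0.9673 = 13.667 kPa
FS = 19.762 / 13.667 = 1.446

FS = 1.45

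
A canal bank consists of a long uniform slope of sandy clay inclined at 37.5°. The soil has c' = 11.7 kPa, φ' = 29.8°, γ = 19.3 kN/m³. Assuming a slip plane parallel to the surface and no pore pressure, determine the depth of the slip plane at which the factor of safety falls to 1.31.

Setting FS = 1.31 in FS = [c' + γz cos²β tanφ'] / [γz sinβ cosβ] and solving for z:
z = c' / [γ cosβ (FS·sinβ − cosβ·tanφ')]
  = 11.7 / [19.3·cos37.5°·(1.31·sin37.5° − cos37.5°·tan29.8°)]
  = 11.7 / [19.3·0.7934·(1.31·0.6088 − 0.7934·0.5727)]
  = 11.7 / 5.2538 = 2.227 m

z = 2.23 m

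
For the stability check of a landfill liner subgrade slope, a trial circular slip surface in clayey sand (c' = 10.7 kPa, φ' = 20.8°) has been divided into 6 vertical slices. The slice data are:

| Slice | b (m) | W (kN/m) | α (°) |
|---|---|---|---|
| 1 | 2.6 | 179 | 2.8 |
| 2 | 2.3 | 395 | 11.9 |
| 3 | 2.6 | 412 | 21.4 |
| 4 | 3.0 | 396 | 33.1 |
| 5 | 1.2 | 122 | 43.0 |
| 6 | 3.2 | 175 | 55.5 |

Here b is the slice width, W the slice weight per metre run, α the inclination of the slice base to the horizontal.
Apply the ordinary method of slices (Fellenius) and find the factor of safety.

FS = 1.11

Ordinary method of slices: FS = Σ[c'·Δl_i + (W_i cosα_i)·tanφ'] / Σ W_i sinα_i, with Δl_i = b_i / cosα_i.
Slice 1: Δl = 2.6/cos2.8° = 2.603 m; N'_1 = 179·cos2.8° = 178.8; c'Δl = 27.85; W sinα = 8.7
Slice 2: Δl = 2.3/cos11.9° = 2.351 m; N'_2 = 395·cos11.9° = 386.5; c'Δl = 25.15; W sinα = 81.5
Slice 3: Δl = 2.6/cos21.4° = 2.793 m; N'_3 = 412·cos21.4° = 383.6; c'Δl = 29.88; W sinα = 150.3
Slice 4: Δl = 3.0/cos33.1° = 3.581 m; N'_4 = 396·cos33.1° = 331.7; c'Δl = 38.32; W sinα = 216.3
Slice 5: Δl = 1.2/cos43.0° = 1.641 m; N'_5 = 122·cos43.0° = 89.2; c'Δl = 17.56; W sinα = 83.2
Slice 6: Δl = 3.2/cos55.5° = 5.650 m; N'_6 = 175·cos55.5° = 99.1; c'Δl = 60.45; W sinα = 144.2
Σc'Δl = 199.2 kN/m; ΣN' = 1469.0 kN/m; ΣW sinα = 684.2 kN/m
Resisting = 199.2 + 1469.0·tan20.8° = 199.2 + 558.0 = 757.2 kN/m
FS = 757.2 / 684.2 = 1.107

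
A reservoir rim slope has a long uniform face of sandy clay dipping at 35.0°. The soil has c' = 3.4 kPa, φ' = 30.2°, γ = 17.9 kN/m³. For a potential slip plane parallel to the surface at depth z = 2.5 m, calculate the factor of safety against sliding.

For an infinite slope with a slip plane parallel to the surface (no pore pressure): FS = [c' + γz cos²β tanφ'] / [γz sinβ cosβ].
γz = 17.9·2.5 = 44.75 kN/m²
Numerator = 3.4 + 44.75·cos²35.0°·tan30.2° = 3.4 + 44.75·0.6710·0.5820 = 20.877 kPa
Denominator = 44.75·sin35.0°·cos35.0° = 44.75·0.5736·0.8192 = 21.026 kPa
FS = 20.877 / 21.026 = 0.993

FS = 0.99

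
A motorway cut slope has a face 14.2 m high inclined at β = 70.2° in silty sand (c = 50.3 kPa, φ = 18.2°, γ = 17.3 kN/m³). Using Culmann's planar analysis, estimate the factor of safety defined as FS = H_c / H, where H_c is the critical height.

H_c = (4c/γ) · sinβ cosφ / [1 − cos(β − φ)]
    = (4·50.3/17.3) · sin70.2°·cos18.2° / [1 − cos52.0°]
    = 11.630 · 0.8938 / 0.3843 = 27.05 m
FS = H_c / H = 27.05 / 14.2 = 1.905

FS = 1.90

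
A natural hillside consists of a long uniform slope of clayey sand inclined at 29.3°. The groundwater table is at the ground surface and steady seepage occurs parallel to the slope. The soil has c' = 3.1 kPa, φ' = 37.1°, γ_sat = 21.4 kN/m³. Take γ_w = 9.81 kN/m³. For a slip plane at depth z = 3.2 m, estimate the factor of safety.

FS = 0.84

With seepage parallel to the slope and the water table at the surface, the effective normal stress on the slip plane uses the buoyant unit weight γ' = γ_sat − γ_w while the driving shear stress uses γ_sat:
FS = [c' + γ' z cos²β tanφ'] / [γ_sat z sinβ cosβ]
γ' = 21.4 − 9.81 = 11.59 kN/m³
Numerator = 3.1 + 11.59·3.2·cos²29.3°·tan37.1° = 3.1 + 11.59·3.2·0.7605·0.7563 = 24.432 kPa
Denominator = 21.4·3.2·sin29.3°·cos29.3° = 21.4·3.2·0.4894·0.8721 = 29.226 kPa
FS = 24.432 / 29.226 = 0.836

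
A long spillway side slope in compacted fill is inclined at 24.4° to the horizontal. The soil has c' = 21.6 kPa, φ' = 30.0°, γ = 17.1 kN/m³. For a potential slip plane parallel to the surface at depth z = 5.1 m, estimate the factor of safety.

FS = 1.93

For an infinite slope with a slip plane parallel to the surface (no pore pressure): FS = [c' + γz cos²β tanφ'] / [γz sinβ cosβ].
γz = 17.1·5.1 = 87.21 kN/m²
Numerator = 21.6 + 87.21·cos²24.4°·tan30.0° = 21.6 + 87.21·0.8293·0.5774 = 63.358 kPa
Denominator = 87.21·sin24.4°·cos24.4° = 87.21·0.4131·0.9107 = 32.809 kPa
FS = 63.358 / 32.809 = 1.931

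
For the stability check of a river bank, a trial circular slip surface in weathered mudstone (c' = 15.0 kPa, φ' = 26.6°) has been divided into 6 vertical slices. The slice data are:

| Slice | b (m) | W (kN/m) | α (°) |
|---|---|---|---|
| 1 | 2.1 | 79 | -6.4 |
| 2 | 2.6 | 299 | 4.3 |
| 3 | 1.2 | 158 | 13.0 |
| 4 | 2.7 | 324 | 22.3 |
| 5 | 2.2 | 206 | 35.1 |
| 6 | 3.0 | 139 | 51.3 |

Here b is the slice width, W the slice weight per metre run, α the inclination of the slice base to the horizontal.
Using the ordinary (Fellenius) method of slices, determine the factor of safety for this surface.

Ordinary method of slices: FS = Σ[c'·Δl_i + (W_i cosα_i)·tanφ'] / Σ W_i sinα_i, with Δl_i = b_i / cosα_i.
Slice 1: Δl = 2.1/cos(-6.4°) = 2.113 m; N'_1 = 79·cos(-6.4°) = 78.5; c'Δl = 31.70; W sinα = -8.8
Slice 2: Δl = 2.6/cos4.3° = 2.607 m; N'_2 = 299·cos4.3° = 298.2; c'Δl = 39.11; W sinα = 22.4
Slice 3: Δl = 1.2/cos13.0° = 1.232 m; N'_3 = 158·cos13.0° = 154.0; c'Δl = 18.47; W sinα = 35.5
Slice 4: Δl = 2.7/cos22.3° = 2.918 m; N'_4 = 324·cos22.3° = 299.8; c'Δl = 43.77; W sinα = 122.9
Slice 5: Δl = 2.2/cos35.1° = 2.689 m; N'_5 = 206·cos35.1° = 168.5; c'Δl = 40.33; W sinα = 118.5
Slice 6: Δl = 3.0/cos51.3° = 4.798 m; N'_6 = 139·cos51.3° = 86.9; c'Δl = 71.97; W sinα = 108.5
Σc'Δl = 245.4 kN/m; ΣN' = 1085.8 kN/m; ΣW sinα = 399.0 kN/m
Resisting = 245.4 + 1085.8·tan26.6° = 245.4 + 543.7 = 789.1 kN/m
FS = 789.1 / 399.0 = 1.978

FS = 1.98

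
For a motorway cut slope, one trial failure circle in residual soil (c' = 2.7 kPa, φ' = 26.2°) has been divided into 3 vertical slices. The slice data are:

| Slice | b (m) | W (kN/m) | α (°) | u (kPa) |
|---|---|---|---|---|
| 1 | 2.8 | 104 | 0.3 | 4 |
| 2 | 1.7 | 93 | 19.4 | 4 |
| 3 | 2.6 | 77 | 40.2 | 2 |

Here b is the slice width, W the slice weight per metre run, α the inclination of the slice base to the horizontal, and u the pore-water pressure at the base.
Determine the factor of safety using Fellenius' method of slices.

Ordinary method of slices: FS = Σ[c'·Δl_i + (W_i cosα_i − u_i·Δl_i)·tanφ'] / Σ W_i sinα_i, with Δl_i = b_i / cosα_i.
Slice 1: Δl = 2.8/cos0.3° = 2.800 m; N'_1 = 104·cos0.3° − 4·2.800 = 92.8; c'Δl = 7.56; W sinα = 0.5
Slice 2: Δl = 1.7/cos19.4° = 1.802 m; N'_2 = 93·cos19.4° − 4·1.802 = 80.5; c'Δl = 4.87; W sinα = 30.9
Slice 3: Δl = 2.6/cos40.2° = 3.404 m; N'_3 = 77·cos40.2° − 2·3.404 = 52.0; c'Δl = 9.19; W sinα = 49.7
Σc'Δl = 21.6 kN/m; ΣN' = 225.3 kN/m; ΣW sinα = 81.1 kN/m
Resisting = 21.6 + 225.3·tan26.2° = 21.6 + 110.9 = 132.5 kN/m
FS = 132.5 / 81.1 = 1.633

FS = 1.63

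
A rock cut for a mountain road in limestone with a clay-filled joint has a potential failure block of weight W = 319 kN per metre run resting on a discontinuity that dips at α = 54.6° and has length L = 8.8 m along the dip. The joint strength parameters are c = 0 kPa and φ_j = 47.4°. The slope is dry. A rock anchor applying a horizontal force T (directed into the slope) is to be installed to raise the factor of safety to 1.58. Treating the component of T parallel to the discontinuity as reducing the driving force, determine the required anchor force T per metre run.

T = 116 kN/m

Resolving forces along and normal to the sliding plane, with the horizontal anchor force T adding T·sinα to the effective normal force and T·cosα acting up the plane against the driving force:
FS = [cL + (W cosα + T sinα) tanφ_j] / [W sinα − T cosα]
Without the anchor: N' = 184.8 kN/m, driving T_d = 260.0 kN/m, resisting R = 0·8.8 + 184.8·tan47.4° = 201.0 kN/m, FS = 0.77.
Setting FS = 1.58 and solving for T:
1.58·(260.0 − T cos54.6°) = 201.0 + T sin54.6°·tan47.4°
T·(sin54.6°·tan47.4° + 1.58·cos54.6°) = 1.58·260.0 − 201.0
T·(0.8151·1.0875 + 1.58·0.5793) = 410.8 − 201.0 = 209.9
T·1.8017 = 209.9
T = 116.5 kN/m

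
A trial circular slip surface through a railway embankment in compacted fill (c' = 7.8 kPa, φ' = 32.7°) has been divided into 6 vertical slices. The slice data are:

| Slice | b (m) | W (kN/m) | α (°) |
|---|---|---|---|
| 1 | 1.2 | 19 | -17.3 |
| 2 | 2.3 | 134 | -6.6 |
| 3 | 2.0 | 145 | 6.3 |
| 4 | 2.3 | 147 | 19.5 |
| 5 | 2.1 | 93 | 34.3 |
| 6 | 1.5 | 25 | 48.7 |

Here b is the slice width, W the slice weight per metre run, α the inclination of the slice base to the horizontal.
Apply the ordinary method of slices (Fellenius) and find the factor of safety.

FS = 3.81

Ordinary method of slices: FS = Σ[c'·Δl_i + (W_i cosα_i)·tanφ'] / Σ W_i sinα_i, with Δl_i = b_i / cosα_i.
Slice 1: Δl = 1.2/cos(-17.3°) = 1.257 m; N'_1 = 19·cos(-17.3°) = 18.1; c'Δl = 9.80; W sinα = -5.7
Slice 2: Δl = 2.3/cos(-6.6°) = 2.315 m; N'_2 = 134·cos(-6.6°) = 133.1; c'Δl = 18.06; W sinα = -15.4
Slice 3: Δl = 2.0/cos6.3° = 2.012 m; N'_3 = 145·cos6.3° = 144.1; c'Δl = 15.69; W sinα = 15.9
Slice 4: Δl = 2.3/cos19.5° = 2.440 m; N'_4 = 147·cos19.5° = 138.6; c'Δl = 19.03; W sinα = 49.1
Slice 5: Δl = 2.1/cos34.3° = 2.542 m; N'_5 = 93·cos34.3° = 76.8; c'Δl = 19.83; W sinα = 52.4
Slice 6: Δl = 1.5/cos48.7° = 2.273 m; N'_6 = 25·cos48.7° = 16.5; c'Δl = 17.73; W sinα = 18.8
Σc'Δl = 100.1 kN/m; ΣN' = 527.3 kN/m; ΣW sinα = 115.1 kN/m
Resisting = 100.1 + 527.3·tan32.7° = 100.1 + 338.5 = 438.6 kN/m
FS = 438.6 / 115.1 = 3.810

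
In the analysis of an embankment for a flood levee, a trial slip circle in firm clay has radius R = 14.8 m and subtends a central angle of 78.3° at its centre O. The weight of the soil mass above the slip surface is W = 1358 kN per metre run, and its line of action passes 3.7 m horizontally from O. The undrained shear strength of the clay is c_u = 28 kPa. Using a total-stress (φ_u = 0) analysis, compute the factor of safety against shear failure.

FS = 1.67

Taking moments about the centre O, the resisting moment is provided by the undrained shear strength acting along the arc:
Arc length L_a = R·θ = 14.8·(78.3°·π/180) = 14.8·1.3666 = 20.23 m
M_R = c_u·L_a·R = 28·20.23·14.8 = 8381.5 kN·m/m
M_D = W·d = 1358·3.7 = 5024.6 kN·m/m
FS = M_R / M_D = 8381.5 / 5024.6 = 1.668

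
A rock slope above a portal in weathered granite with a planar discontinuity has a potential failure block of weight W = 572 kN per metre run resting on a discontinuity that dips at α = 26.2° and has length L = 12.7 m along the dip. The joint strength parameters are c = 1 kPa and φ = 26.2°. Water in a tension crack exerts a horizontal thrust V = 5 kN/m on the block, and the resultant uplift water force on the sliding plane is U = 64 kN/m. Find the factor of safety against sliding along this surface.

Resolving the block weight along and normal to the plane and applying the Mohr–Coulomb strength on the joint:
N' = W cosα − U − V sinα = 572·cos26.2° − 64 − 5·sin26.2° = 447.0 kN/m
Driving force T = W sinα + V cosα = 572·sin26.2° + 5·cos26.2° = 257.0 kN/m
Resisting force R = c·L + N'·tanφ = 1·12.7 + 447.0·tan26.2° = 12.7 + 220.0 = 232.7 kN/m
FS = R / T = 232.7 / 257.0 = 0.905

FS = 0.91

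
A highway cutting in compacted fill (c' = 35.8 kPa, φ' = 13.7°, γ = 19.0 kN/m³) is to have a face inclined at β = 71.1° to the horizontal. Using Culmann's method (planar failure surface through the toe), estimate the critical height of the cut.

Culmann's analysis gives the critical failure plane at α_cr = (β + φ')/2 = (71.1 + 13.7)/2 = 42.4°, and the critical height
H_c = (4c'/γ) · sinβ cosφ' / [1 − cos(β − φ')]
    = (4·35.8/19.0) · sin71.1°·cos13.7° / [1 − cos(57.4°)]
    = 7.537 · 0.9461·0.9715 / [1 − 0.5388]
    = 7.537 · 0.9192 / 0.4612
    = 15.02 m

H_c = 15.02 m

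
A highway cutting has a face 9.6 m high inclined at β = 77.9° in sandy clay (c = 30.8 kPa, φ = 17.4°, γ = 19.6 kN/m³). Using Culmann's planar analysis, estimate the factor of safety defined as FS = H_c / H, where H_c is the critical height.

FS = 1.20

H_c = (4c/γ) · sinβ cosφ / [1 − cos(β − φ)]
    = (4·30.8/19.6) · sin77.9°·cos17.4° / [1 − cos60.5°]
    = 6.286 · 0.9330 / 0.5076 = 11.55 m
FS = H_c / H = 11.55 / 9.6 = 1.204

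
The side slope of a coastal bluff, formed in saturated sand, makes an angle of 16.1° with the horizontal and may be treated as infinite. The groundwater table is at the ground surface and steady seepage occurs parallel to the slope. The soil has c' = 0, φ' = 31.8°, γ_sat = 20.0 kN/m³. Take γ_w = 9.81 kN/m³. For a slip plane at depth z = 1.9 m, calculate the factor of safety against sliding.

With seepage parallel to the slope and the water table at the surface, the effective normal stress on the slip plane uses the buoyant unit weight γ' = γ_sat − γ_w while the driving shear stress uses γ_sat:
FS = [c' + γ' z cos²β tanφ'] / [γ_sat z sinβ cosβ]
(For c' = 0 this reduces to FS = (γ'/γ_sat)·tanφ'/tanβ.)
γ' = 20.0 − 9.81 = 10.19 kN/m³
Numerator = 0.0 + 10.19·1.9·cos²16.1°·tan31.8° = 0.0 + 10.19·1.9·0.9231·0.6200 = 11.081 kPa
Denominator = 20.0·1.9·sin16.1°·cos16.1° = 20.0·1.9·0.2773·0.9608 = 10.125 kPa
FS = 11.081 / 10.125 = 1.094

FS = 1.09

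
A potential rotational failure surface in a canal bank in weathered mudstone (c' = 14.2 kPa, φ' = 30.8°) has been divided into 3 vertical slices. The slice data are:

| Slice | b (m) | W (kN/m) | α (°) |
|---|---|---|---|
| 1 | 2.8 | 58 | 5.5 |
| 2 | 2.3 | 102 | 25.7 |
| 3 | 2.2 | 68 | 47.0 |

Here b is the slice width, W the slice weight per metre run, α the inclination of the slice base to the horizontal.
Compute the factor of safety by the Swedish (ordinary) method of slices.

Ordinary method of slices: FS = Σ[c'·Δl_i + (W_i cosα_i)·tanφ'] / Σ W_i sinα_i, with Δl_i = b_i / cosα_i.
Slice 1: Δl = 2.8/cos5.5° = 2.813 m; N'_1 = 58·cos5.5° = 57.7; c'Δl = 39.94; W sinα = 5.6
Slice 2: Δl = 2.3/cos25.7° = 2.553 m; N'_2 = 102·cos25.7° = 91.9; c'Δl = 36.25; W sinα = 44.2
Slice 3: Δl = 2.2/cos47.0° = 3.226 m; N'_3 = 68·cos47.0° = 46.4; c'Δl = 45.81; W sinα = 49.7
Σc'Δl = 122.0 kN/m; ΣN' = 196.0 kN/m; ΣW sinα = 99.5 kN/m
Resisting = 122.0 + 196.0·tan30.8° = 122.0 + 116.9 = 238.8 kN/m
FS = 238.8 / 99.5 = 2.400

FS = 2.40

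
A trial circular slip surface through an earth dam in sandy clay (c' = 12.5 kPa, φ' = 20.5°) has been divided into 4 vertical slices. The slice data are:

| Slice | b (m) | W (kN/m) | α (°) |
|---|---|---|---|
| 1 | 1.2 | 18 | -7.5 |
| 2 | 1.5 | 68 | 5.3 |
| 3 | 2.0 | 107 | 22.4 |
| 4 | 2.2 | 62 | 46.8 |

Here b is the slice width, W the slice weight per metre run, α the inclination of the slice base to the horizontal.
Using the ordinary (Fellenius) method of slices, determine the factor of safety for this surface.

FS = 2.07

Ordinary method of slices: FS = Σ[c'·Δl_i + (W_i cosα_i)·tanφ'] / Σ W_i sinα_i, with Δl_i = b_i / cosα_i.
Slice 1: Δl = 1.2/cos(-7.5°) = 1.210 m; N'_1 = 18·cos(-7.5°) = 17.8; c'Δl = 15.13; W sinα = -2.3
Slice 2: Δl = 1.5/cos5.3° = 1.506 m; N'_2 = 68·cos5.3° = 67.7; c'Δl = 18.83; W sinα = 6.3
Slice 3: Δl = 2.0/cos22.4° = 2.163 m; N'_3 = 107·cos22.4° = 98.9; c'Δl = 27.04; W sinα = 40.8
Slice 4: Δl = 2.2/cos46.8° = 3.214 m; N'_4 = 62·cos46.8° = 42.4; c'Δl = 40.17; W sinα = 45.2
Σc'Δl = 101.2 kN/m; ΣN' = 226.9 kN/m; ΣW sinα = 89.9 kN/m
Resisting = 101.2 + 226.9·tan20.5° = 101.2 + 84.8 = 186.0 kN/m
FS = 186.0 / 89.9 = 2.069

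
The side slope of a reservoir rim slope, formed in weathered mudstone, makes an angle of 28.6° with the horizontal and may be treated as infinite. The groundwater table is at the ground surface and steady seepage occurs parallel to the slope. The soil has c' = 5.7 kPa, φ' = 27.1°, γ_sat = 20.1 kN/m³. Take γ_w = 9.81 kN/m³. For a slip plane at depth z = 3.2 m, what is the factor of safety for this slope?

FS = 0.69

With seepage parallel to the slope and the water table at the surface, the effective normal stress on the slip plane uses the buoyant unit weight γ' = γ_sat − γ_w while the driving shear stress uses γ_sat:
FS = [c' + γ' z cos²β tanφ'] / [γ_sat z sinβ cosβ]
γ' = 20.1 − 9.81 = 10.29 kN/m³
Numerator = 5.7 + 10.29·3.2·cos²28.6°·tan27.1° = 5.7 + 10.29·3.2·0.7709·0.5117 = 18.689 kPa
Denominator = 20.1·3.2·sin28.6°·cos28.6° = 20.1·3.2·0.4787·0.8780 = 27.033 kPa
FS = 18.689 / 27.033 = 0.691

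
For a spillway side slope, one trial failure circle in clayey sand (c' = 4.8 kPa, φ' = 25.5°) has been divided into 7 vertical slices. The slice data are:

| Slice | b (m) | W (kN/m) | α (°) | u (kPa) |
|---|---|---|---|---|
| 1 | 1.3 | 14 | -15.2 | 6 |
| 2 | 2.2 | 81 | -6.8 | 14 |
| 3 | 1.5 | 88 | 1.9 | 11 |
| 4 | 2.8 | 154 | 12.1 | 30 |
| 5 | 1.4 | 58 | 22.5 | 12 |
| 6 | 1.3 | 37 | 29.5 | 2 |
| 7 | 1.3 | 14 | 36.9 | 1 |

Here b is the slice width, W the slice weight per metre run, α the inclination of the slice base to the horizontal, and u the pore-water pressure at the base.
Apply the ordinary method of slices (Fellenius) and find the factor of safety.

Ordinary method of slices: FS = Σ[c'·Δl_i + (W_i cosα_i − u_i·Δl_i)·tanφ'] / Σ W_i sinα_i, with Δl_i = b_i / cosα_i.
Slice 1: Δl = 1.3/cos(-15.2°) = 1.347 m; N'_1 = 14·cos(-15.2°) − 6·1.347 = 5.4; c'Δl = 6.47; W sinα = -3.7
Slice 2: Δl = 2.2/cos(-6.8°) = 2.216 m; N'_2 = 81·cos(-6.8°) − 14·2.216 = 49.4; c'Δl = 10.63; W sinα = -9.6
Slice 3: Δl = 1.5/cos1.9° = 1.501 m; N'_3 = 88·cos1.9° − 11·1.501 = 71.4; c'Δl = 7.20; W sinα = 2.9
Slice 4: Δl = 2.8/cos12.1° = 2.864 m; N'_4 = 154·cos12.1° − 30·2.864 = 64.7; c'Δl = 13.75; W sinα = 32.3
Slice 5: Δl = 1.4/cos22.5° = 1.515 m; N'_5 = 58·cos22.5° − 12·1.515 = 35.4; c'Δl = 7.27; W sinα = 22.2
Slice 6: Δl = 1.3/cos29.5° = 1.494 m; N'_6 = 37·cos29.5° − 2·1.494 = 29.2; c'Δl = 7.17; W sinα = 18.2
Slice 7: Δl = 1.3/cos36.9° = 1.626 m; N'_7 = 14·cos36.9° − 1·1.626 = 9.6; c'Δl = 7.80; W sinα = 8.4
Σc'Δl = 60.3 kN/m; ΣN' = 265.1 kN/m; ΣW sinα = 70.8 kN/m
Resisting = 60.3 + 265.1·tan25.5° = 60.3 + 126.5 = 186.8 kN/m
FS = 186.8 / 70.8 = 2.639

FS = 2.64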